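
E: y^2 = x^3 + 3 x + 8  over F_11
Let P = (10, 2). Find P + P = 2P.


Doubling: s = (3 x1^2 + a) / (2 y1)
s = (3*10^2 + 3) / (2*2) mod 11 = 7
x3 = s^2 - 2 x1 mod 11 = 7^2 - 2*10 = 7
y3 = s (x1 - x3) - y1 mod 11 = 7 * (10 - 7) - 2 = 8

2P = (7, 8)


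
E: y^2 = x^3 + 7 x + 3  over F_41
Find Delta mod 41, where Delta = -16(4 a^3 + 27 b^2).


4 a^3 + 27 b^2 = 4*7^3 + 27*3^2 = 1372 + 243 = 1615
Delta = -16 * (1615) = -25840
Delta mod 41 = 31

Delta = 31 (mod 41)


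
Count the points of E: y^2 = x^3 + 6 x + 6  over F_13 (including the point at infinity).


For each x in F_13, count y with y^2 = x^3 + 6 x + 6 mod 13:
  x = 1: RHS = 0, y in [0]  -> 1 point(s)
  x = 2: RHS = 0, y in [0]  -> 1 point(s)
  x = 3: RHS = 12, y in [5, 8]  -> 2 point(s)
  x = 4: RHS = 3, y in [4, 9]  -> 2 point(s)
  x = 7: RHS = 1, y in [1, 12]  -> 2 point(s)
  x = 9: RHS = 9, y in [3, 10]  -> 2 point(s)
  x = 10: RHS = 0, y in [0]  -> 1 point(s)
  x = 11: RHS = 12, y in [5, 8]  -> 2 point(s)
  x = 12: RHS = 12, y in [5, 8]  -> 2 point(s)
Affine points: 15. Add the point at infinity: total = 16.

#E(F_13) = 16


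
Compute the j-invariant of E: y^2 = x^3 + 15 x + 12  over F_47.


Delta = -16(4 a^3 + 27 b^2) mod 47 = 32
-1728 * (4 a)^3 = -1728 * (4*15)^3 mod 47 = 9
j = 9 * 32^(-1) mod 47 = 37

j = 37 (mod 47)


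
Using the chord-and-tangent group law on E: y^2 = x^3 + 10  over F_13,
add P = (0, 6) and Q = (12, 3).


P != Q, so use the chord formula.
s = (y2 - y1) / (x2 - x1) = (10) / (12) mod 13 = 3
x3 = s^2 - x1 - x2 mod 13 = 3^2 - 0 - 12 = 10
y3 = s (x1 - x3) - y1 mod 13 = 3 * (0 - 10) - 6 = 3

P + Q = (10, 3)


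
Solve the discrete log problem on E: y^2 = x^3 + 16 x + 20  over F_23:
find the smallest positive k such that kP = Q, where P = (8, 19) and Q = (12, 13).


Enumerate multiples of P until we hit Q = (12, 13):
  1P = (8, 19)
  2P = (16, 5)
  3P = (15, 22)
  4P = (3, 16)
  5P = (5, 15)
  6P = (22, 16)
  7P = (11, 3)
  8P = (12, 10)
  9P = (21, 16)
  10P = (21, 7)
  11P = (12, 13)
Match found at i = 11.

k = 11


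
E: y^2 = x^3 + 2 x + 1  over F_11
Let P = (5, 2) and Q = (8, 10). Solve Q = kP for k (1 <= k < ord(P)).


Enumerate multiples of P until we hit Q = (8, 10):
  1P = (5, 2)
  2P = (1, 9)
  3P = (6, 8)
  4P = (3, 10)
  5P = (8, 10)
Match found at i = 5.

k = 5


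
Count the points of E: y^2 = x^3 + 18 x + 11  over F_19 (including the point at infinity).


For each x in F_19, count y with y^2 = x^3 + 18 x + 11 mod 19:
  x = 0: RHS = 11, y in [7, 12]  -> 2 point(s)
  x = 1: RHS = 11, y in [7, 12]  -> 2 point(s)
  x = 2: RHS = 17, y in [6, 13]  -> 2 point(s)
  x = 3: RHS = 16, y in [4, 15]  -> 2 point(s)
  x = 5: RHS = 17, y in [6, 13]  -> 2 point(s)
  x = 7: RHS = 5, y in [9, 10]  -> 2 point(s)
  x = 9: RHS = 9, y in [3, 16]  -> 2 point(s)
  x = 11: RHS = 1, y in [1, 18]  -> 2 point(s)
  x = 12: RHS = 17, y in [6, 13]  -> 2 point(s)
  x = 14: RHS = 5, y in [9, 10]  -> 2 point(s)
  x = 16: RHS = 6, y in [5, 14]  -> 2 point(s)
  x = 17: RHS = 5, y in [9, 10]  -> 2 point(s)
  x = 18: RHS = 11, y in [7, 12]  -> 2 point(s)
Affine points: 26. Add the point at infinity: total = 27.

#E(F_19) = 27


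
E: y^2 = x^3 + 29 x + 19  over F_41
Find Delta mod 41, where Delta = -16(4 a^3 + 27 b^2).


4 a^3 + 27 b^2 = 4*29^3 + 27*19^2 = 97556 + 9747 = 107303
Delta = -16 * (107303) = -1716848
Delta mod 41 = 27

Delta = 27 (mod 41)


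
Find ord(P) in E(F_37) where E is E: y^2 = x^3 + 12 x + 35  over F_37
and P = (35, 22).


Compute successive multiples of P until we hit O:
  1P = (35, 22)
  2P = (15, 36)
  3P = (33, 21)
  4P = (34, 34)
  5P = (1, 14)
  6P = (4, 31)
  7P = (28, 7)
  8P = (2, 17)
  ... (continuing to 27P)
  27P = O

ord(P) = 27


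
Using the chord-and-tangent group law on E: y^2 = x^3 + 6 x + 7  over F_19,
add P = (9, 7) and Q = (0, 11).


P != Q, so use the chord formula.
s = (y2 - y1) / (x2 - x1) = (4) / (10) mod 19 = 8
x3 = s^2 - x1 - x2 mod 19 = 8^2 - 9 - 0 = 17
y3 = s (x1 - x3) - y1 mod 19 = 8 * (9 - 17) - 7 = 5

P + Q = (17, 5)


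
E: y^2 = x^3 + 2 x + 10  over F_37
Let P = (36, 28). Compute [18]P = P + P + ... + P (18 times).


k = 18 = 10010_2 (binary, LSB first: 01001)
Double-and-add from P = (36, 28):
  bit 0 = 0: acc unchanged = O
  bit 1 = 1: acc = O + (28, 15) = (28, 15)
  bit 2 = 0: acc unchanged = (28, 15)
  bit 3 = 0: acc unchanged = (28, 15)
  bit 4 = 1: acc = (28, 15) + (22, 3) = (28, 22)

18P = (28, 22)


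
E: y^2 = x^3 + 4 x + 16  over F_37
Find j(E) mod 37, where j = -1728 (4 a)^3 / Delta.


Delta = -16(4 a^3 + 27 b^2) mod 37 = 12
-1728 * (4 a)^3 = -1728 * (4*4)^3 mod 37 = 27
j = 27 * 12^(-1) mod 37 = 30

j = 30 (mod 37)


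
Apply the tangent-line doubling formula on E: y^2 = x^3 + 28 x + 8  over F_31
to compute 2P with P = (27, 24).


Doubling: s = (3 x1^2 + a) / (2 y1)
s = (3*27^2 + 28) / (2*24) mod 31 = 30
x3 = s^2 - 2 x1 mod 31 = 30^2 - 2*27 = 9
y3 = s (x1 - x3) - y1 mod 31 = 30 * (27 - 9) - 24 = 20

2P = (9, 20)


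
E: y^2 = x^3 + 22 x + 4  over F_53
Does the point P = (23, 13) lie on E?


Check whether y^2 = x^3 + 22 x + 4 (mod 53) for (x, y) = (23, 13).
LHS: y^2 = 13^2 mod 53 = 10
RHS: x^3 + 22 x + 4 = 23^3 + 22*23 + 4 mod 53 = 10
LHS = RHS

Yes, on the curve


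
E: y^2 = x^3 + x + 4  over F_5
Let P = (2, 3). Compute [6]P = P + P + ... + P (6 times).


k = 6 = 110_2 (binary, LSB first: 011)
Double-and-add from P = (2, 3):
  bit 0 = 0: acc unchanged = O
  bit 1 = 1: acc = O + (0, 3) = (0, 3)
  bit 2 = 1: acc = (0, 3) + (1, 1) = (3, 3)

6P = (3, 3)


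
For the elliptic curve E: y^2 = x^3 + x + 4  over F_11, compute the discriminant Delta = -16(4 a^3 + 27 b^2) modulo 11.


4 a^3 + 27 b^2 = 4*1^3 + 27*4^2 = 4 + 432 = 436
Delta = -16 * (436) = -6976
Delta mod 11 = 9

Delta = 9 (mod 11)


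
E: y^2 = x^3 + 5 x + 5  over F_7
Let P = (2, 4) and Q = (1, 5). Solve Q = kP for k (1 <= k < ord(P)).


Enumerate multiples of P until we hit Q = (1, 5):
  1P = (2, 4)
  2P = (5, 1)
  3P = (1, 2)
  4P = (1, 5)
Match found at i = 4.

k = 4


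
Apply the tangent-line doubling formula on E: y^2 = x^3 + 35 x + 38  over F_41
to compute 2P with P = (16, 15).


Doubling: s = (3 x1^2 + a) / (2 y1)
s = (3*16^2 + 35) / (2*15) mod 41 = 9
x3 = s^2 - 2 x1 mod 41 = 9^2 - 2*16 = 8
y3 = s (x1 - x3) - y1 mod 41 = 9 * (16 - 8) - 15 = 16

2P = (8, 16)


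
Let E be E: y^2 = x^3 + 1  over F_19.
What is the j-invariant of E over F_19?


Delta = -16(4 a^3 + 27 b^2) mod 19 = 5
-1728 * (4 a)^3 = -1728 * (4*0)^3 mod 19 = 0
j = 0 * 5^(-1) mod 19 = 0

j = 0 (mod 19)


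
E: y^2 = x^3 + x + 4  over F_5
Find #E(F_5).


For each x in F_5, count y with y^2 = x^3 + 1 x + 4 mod 5:
  x = 0: RHS = 4, y in [2, 3]  -> 2 point(s)
  x = 1: RHS = 1, y in [1, 4]  -> 2 point(s)
  x = 2: RHS = 4, y in [2, 3]  -> 2 point(s)
  x = 3: RHS = 4, y in [2, 3]  -> 2 point(s)
Affine points: 8. Add the point at infinity: total = 9.

#E(F_5) = 9


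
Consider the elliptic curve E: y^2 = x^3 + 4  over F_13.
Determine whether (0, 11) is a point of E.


Check whether y^2 = x^3 + 0 x + 4 (mod 13) for (x, y) = (0, 11).
LHS: y^2 = 11^2 mod 13 = 4
RHS: x^3 + 0 x + 4 = 0^3 + 0*0 + 4 mod 13 = 4
LHS = RHS

Yes, on the curve


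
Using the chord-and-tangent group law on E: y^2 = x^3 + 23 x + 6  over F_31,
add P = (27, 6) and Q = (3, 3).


P != Q, so use the chord formula.
s = (y2 - y1) / (x2 - x1) = (28) / (7) mod 31 = 4
x3 = s^2 - x1 - x2 mod 31 = 4^2 - 27 - 3 = 17
y3 = s (x1 - x3) - y1 mod 31 = 4 * (27 - 17) - 6 = 3

P + Q = (17, 3)


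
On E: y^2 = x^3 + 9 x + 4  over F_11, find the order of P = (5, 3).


Compute successive multiples of P until we hit O:
  1P = (5, 3)
  2P = (10, 4)
  3P = (0, 9)
  4P = (7, 6)
  5P = (4, 4)
  6P = (3, 6)
  7P = (8, 7)
  8P = (1, 6)
  ... (continuing to 18P)
  18P = O

ord(P) = 18


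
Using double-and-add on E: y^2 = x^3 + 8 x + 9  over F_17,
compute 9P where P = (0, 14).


k = 9 = 1001_2 (binary, LSB first: 1001)
Double-and-add from P = (0, 14):
  bit 0 = 1: acc = O + (0, 14) = (0, 14)
  bit 1 = 0: acc unchanged = (0, 14)
  bit 2 = 0: acc unchanged = (0, 14)
  bit 3 = 1: acc = (0, 14) + (3, 3) = (1, 1)

9P = (1, 1)


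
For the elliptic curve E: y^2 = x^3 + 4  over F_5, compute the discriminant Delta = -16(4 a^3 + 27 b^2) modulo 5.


4 a^3 + 27 b^2 = 4*0^3 + 27*4^2 = 0 + 432 = 432
Delta = -16 * (432) = -6912
Delta mod 5 = 3

Delta = 3 (mod 5)


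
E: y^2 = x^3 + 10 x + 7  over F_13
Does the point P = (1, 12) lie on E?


Check whether y^2 = x^3 + 10 x + 7 (mod 13) for (x, y) = (1, 12).
LHS: y^2 = 12^2 mod 13 = 1
RHS: x^3 + 10 x + 7 = 1^3 + 10*1 + 7 mod 13 = 5
LHS != RHS

No, not on the curve


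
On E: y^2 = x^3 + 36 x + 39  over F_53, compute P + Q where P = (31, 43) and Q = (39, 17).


P != Q, so use the chord formula.
s = (y2 - y1) / (x2 - x1) = (27) / (8) mod 53 = 10
x3 = s^2 - x1 - x2 mod 53 = 10^2 - 31 - 39 = 30
y3 = s (x1 - x3) - y1 mod 53 = 10 * (31 - 30) - 43 = 20

P + Q = (30, 20)


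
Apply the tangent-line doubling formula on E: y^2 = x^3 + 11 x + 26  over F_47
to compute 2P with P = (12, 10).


Doubling: s = (3 x1^2 + a) / (2 y1)
s = (3*12^2 + 11) / (2*10) mod 47 = 1
x3 = s^2 - 2 x1 mod 47 = 1^2 - 2*12 = 24
y3 = s (x1 - x3) - y1 mod 47 = 1 * (12 - 24) - 10 = 25

2P = (24, 25)


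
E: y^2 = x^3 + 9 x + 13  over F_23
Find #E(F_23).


For each x in F_23, count y with y^2 = x^3 + 9 x + 13 mod 23:
  x = 0: RHS = 13, y in [6, 17]  -> 2 point(s)
  x = 1: RHS = 0, y in [0]  -> 1 point(s)
  x = 2: RHS = 16, y in [4, 19]  -> 2 point(s)
  x = 9: RHS = 18, y in [8, 15]  -> 2 point(s)
  x = 12: RHS = 9, y in [3, 20]  -> 2 point(s)
  x = 13: RHS = 4, y in [2, 21]  -> 2 point(s)
  x = 14: RHS = 8, y in [10, 13]  -> 2 point(s)
  x = 15: RHS = 4, y in [2, 21]  -> 2 point(s)
  x = 18: RHS = 4, y in [2, 21]  -> 2 point(s)
  x = 22: RHS = 3, y in [7, 16]  -> 2 point(s)
Affine points: 19. Add the point at infinity: total = 20.

#E(F_23) = 20


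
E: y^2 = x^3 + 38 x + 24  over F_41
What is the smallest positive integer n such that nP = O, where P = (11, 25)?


Compute successive multiples of P until we hit O:
  1P = (11, 25)
  2P = (20, 25)
  3P = (10, 16)
  4P = (19, 26)
  5P = (36, 18)
  6P = (3, 40)
  7P = (35, 20)
  8P = (28, 11)
  ... (continuing to 30P)
  30P = O

ord(P) = 30


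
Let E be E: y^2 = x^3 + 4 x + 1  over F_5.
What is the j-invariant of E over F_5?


Delta = -16(4 a^3 + 27 b^2) mod 5 = 2
-1728 * (4 a)^3 = -1728 * (4*4)^3 mod 5 = 2
j = 2 * 2^(-1) mod 5 = 1

j = 1 (mod 5)


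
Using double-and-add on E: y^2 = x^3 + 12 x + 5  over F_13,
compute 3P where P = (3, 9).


k = 3 = 11_2 (binary, LSB first: 11)
Double-and-add from P = (3, 9):
  bit 0 = 1: acc = O + (3, 9) = (3, 9)
  bit 1 = 1: acc = (3, 9) + (7, 4) = (7, 9)

3P = (7, 9)


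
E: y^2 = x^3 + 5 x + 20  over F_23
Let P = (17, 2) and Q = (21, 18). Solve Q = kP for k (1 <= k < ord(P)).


Enumerate multiples of P until we hit Q = (21, 18):
  1P = (17, 2)
  2P = (18, 10)
  3P = (6, 17)
  4P = (3, 4)
  5P = (11, 7)
  6P = (4, 14)
  7P = (20, 22)
  8P = (10, 14)
  9P = (21, 18)
Match found at i = 9.

k = 9


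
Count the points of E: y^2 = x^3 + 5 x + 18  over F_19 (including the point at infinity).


For each x in F_19, count y with y^2 = x^3 + 5 x + 18 mod 19:
  x = 1: RHS = 5, y in [9, 10]  -> 2 point(s)
  x = 2: RHS = 17, y in [6, 13]  -> 2 point(s)
  x = 4: RHS = 7, y in [8, 11]  -> 2 point(s)
  x = 5: RHS = 16, y in [4, 15]  -> 2 point(s)
  x = 6: RHS = 17, y in [6, 13]  -> 2 point(s)
  x = 7: RHS = 16, y in [4, 15]  -> 2 point(s)
  x = 8: RHS = 0, y in [0]  -> 1 point(s)
  x = 10: RHS = 4, y in [2, 17]  -> 2 point(s)
  x = 11: RHS = 17, y in [6, 13]  -> 2 point(s)
  x = 12: RHS = 1, y in [1, 18]  -> 2 point(s)
  x = 13: RHS = 0, y in [0]  -> 1 point(s)
  x = 14: RHS = 1, y in [1, 18]  -> 2 point(s)
  x = 17: RHS = 0, y in [0]  -> 1 point(s)
Affine points: 23. Add the point at infinity: total = 24.

#E(F_19) = 24


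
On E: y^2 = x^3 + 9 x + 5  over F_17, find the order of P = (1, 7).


Compute successive multiples of P until we hit O:
  1P = (1, 7)
  2P = (14, 11)
  3P = (3, 12)
  4P = (15, 9)
  5P = (9, 4)
  6P = (9, 13)
  7P = (15, 8)
  8P = (3, 5)
  ... (continuing to 11P)
  11P = O

ord(P) = 11


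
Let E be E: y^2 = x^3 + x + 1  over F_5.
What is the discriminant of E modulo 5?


4 a^3 + 27 b^2 = 4*1^3 + 27*1^2 = 4 + 27 = 31
Delta = -16 * (31) = -496
Delta mod 5 = 4

Delta = 4 (mod 5)


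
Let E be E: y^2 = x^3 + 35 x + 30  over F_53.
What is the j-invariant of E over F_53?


Delta = -16(4 a^3 + 27 b^2) mod 53 = 30
-1728 * (4 a)^3 = -1728 * (4*35)^3 mod 53 = 15
j = 15 * 30^(-1) mod 53 = 27

j = 27 (mod 53)


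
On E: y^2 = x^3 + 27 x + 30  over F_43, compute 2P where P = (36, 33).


Doubling: s = (3 x1^2 + a) / (2 y1)
s = (3*36^2 + 27) / (2*33) mod 43 = 30
x3 = s^2 - 2 x1 mod 43 = 30^2 - 2*36 = 11
y3 = s (x1 - x3) - y1 mod 43 = 30 * (36 - 11) - 33 = 29

2P = (11, 29)


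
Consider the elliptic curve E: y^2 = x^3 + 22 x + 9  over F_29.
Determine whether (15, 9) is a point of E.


Check whether y^2 = x^3 + 22 x + 9 (mod 29) for (x, y) = (15, 9).
LHS: y^2 = 9^2 mod 29 = 23
RHS: x^3 + 22 x + 9 = 15^3 + 22*15 + 9 mod 29 = 2
LHS != RHS

No, not on the curve


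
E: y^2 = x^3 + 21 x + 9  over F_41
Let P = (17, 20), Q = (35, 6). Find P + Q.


P != Q, so use the chord formula.
s = (y2 - y1) / (x2 - x1) = (27) / (18) mod 41 = 22
x3 = s^2 - x1 - x2 mod 41 = 22^2 - 17 - 35 = 22
y3 = s (x1 - x3) - y1 mod 41 = 22 * (17 - 22) - 20 = 34

P + Q = (22, 34)


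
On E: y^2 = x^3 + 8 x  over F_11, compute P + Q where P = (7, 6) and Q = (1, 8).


P != Q, so use the chord formula.
s = (y2 - y1) / (x2 - x1) = (2) / (5) mod 11 = 7
x3 = s^2 - x1 - x2 mod 11 = 7^2 - 7 - 1 = 8
y3 = s (x1 - x3) - y1 mod 11 = 7 * (7 - 8) - 6 = 9

P + Q = (8, 9)


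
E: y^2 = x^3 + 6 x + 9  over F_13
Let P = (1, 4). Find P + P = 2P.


Doubling: s = (3 x1^2 + a) / (2 y1)
s = (3*1^2 + 6) / (2*4) mod 13 = 6
x3 = s^2 - 2 x1 mod 13 = 6^2 - 2*1 = 8
y3 = s (x1 - x3) - y1 mod 13 = 6 * (1 - 8) - 4 = 6

2P = (8, 6)


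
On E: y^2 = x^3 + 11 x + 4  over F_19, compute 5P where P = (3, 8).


k = 5 = 101_2 (binary, LSB first: 101)
Double-and-add from P = (3, 8):
  bit 0 = 1: acc = O + (3, 8) = (3, 8)
  bit 1 = 0: acc unchanged = (3, 8)
  bit 2 = 1: acc = (3, 8) + (0, 17) = (6, 1)

5P = (6, 1)


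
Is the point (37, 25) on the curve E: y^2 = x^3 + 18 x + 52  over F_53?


Check whether y^2 = x^3 + 18 x + 52 (mod 53) for (x, y) = (37, 25).
LHS: y^2 = 25^2 mod 53 = 42
RHS: x^3 + 18 x + 52 = 37^3 + 18*37 + 52 mod 53 = 14
LHS != RHS

No, not on the curve


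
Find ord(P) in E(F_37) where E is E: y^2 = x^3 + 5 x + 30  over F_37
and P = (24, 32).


Compute successive multiples of P until we hit O:
  1P = (24, 32)
  2P = (16, 32)
  3P = (34, 5)
  4P = (17, 12)
  5P = (17, 25)
  6P = (34, 32)
  7P = (16, 5)
  8P = (24, 5)
  ... (continuing to 9P)
  9P = O

ord(P) = 9


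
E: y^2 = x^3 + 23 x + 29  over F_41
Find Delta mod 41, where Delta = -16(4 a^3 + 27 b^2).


4 a^3 + 27 b^2 = 4*23^3 + 27*29^2 = 48668 + 22707 = 71375
Delta = -16 * (71375) = -1142000
Delta mod 41 = 14

Delta = 14 (mod 41)


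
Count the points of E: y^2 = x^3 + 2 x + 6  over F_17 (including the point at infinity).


For each x in F_17, count y with y^2 = x^3 + 2 x + 6 mod 17:
  x = 1: RHS = 9, y in [3, 14]  -> 2 point(s)
  x = 2: RHS = 1, y in [1, 16]  -> 2 point(s)
  x = 6: RHS = 13, y in [8, 9]  -> 2 point(s)
  x = 11: RHS = 16, y in [4, 13]  -> 2 point(s)
  x = 13: RHS = 2, y in [6, 11]  -> 2 point(s)
Affine points: 10. Add the point at infinity: total = 11.

#E(F_17) = 11


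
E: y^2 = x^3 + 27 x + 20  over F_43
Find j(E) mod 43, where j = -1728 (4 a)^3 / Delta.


Delta = -16(4 a^3 + 27 b^2) mod 43 = 33
-1728 * (4 a)^3 = -1728 * (4*27)^3 mod 43 = 42
j = 42 * 33^(-1) mod 43 = 13

j = 13 (mod 43)


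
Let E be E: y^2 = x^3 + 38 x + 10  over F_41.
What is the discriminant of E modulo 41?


4 a^3 + 27 b^2 = 4*38^3 + 27*10^2 = 219488 + 2700 = 222188
Delta = -16 * (222188) = -3555008
Delta mod 41 = 20

Delta = 20 (mod 41)


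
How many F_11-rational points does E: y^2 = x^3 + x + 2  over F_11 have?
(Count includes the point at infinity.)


For each x in F_11, count y with y^2 = x^3 + 1 x + 2 mod 11:
  x = 1: RHS = 4, y in [2, 9]  -> 2 point(s)
  x = 2: RHS = 1, y in [1, 10]  -> 2 point(s)
  x = 4: RHS = 4, y in [2, 9]  -> 2 point(s)
  x = 5: RHS = 0, y in [0]  -> 1 point(s)
  x = 6: RHS = 4, y in [2, 9]  -> 2 point(s)
  x = 7: RHS = 0, y in [0]  -> 1 point(s)
  x = 8: RHS = 5, y in [4, 7]  -> 2 point(s)
  x = 9: RHS = 3, y in [5, 6]  -> 2 point(s)
  x = 10: RHS = 0, y in [0]  -> 1 point(s)
Affine points: 15. Add the point at infinity: total = 16.

#E(F_11) = 16


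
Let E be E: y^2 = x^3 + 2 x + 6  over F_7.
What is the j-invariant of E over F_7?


Delta = -16(4 a^3 + 27 b^2) mod 7 = 1
-1728 * (4 a)^3 = -1728 * (4*2)^3 mod 7 = 1
j = 1 * 1^(-1) mod 7 = 1

j = 1 (mod 7)


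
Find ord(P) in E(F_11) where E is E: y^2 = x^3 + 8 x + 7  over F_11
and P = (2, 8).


Compute successive multiples of P until we hit O:
  1P = (2, 8)
  2P = (1, 7)
  3P = (9, 7)
  4P = (9, 4)
  5P = (1, 4)
  6P = (2, 3)
  7P = O

ord(P) = 7


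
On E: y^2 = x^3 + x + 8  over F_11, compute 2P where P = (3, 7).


Doubling: s = (3 x1^2 + a) / (2 y1)
s = (3*3^2 + 1) / (2*7) mod 11 = 2
x3 = s^2 - 2 x1 mod 11 = 2^2 - 2*3 = 9
y3 = s (x1 - x3) - y1 mod 11 = 2 * (3 - 9) - 7 = 3

2P = (9, 3)


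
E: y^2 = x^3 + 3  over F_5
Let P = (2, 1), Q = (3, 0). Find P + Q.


P != Q, so use the chord formula.
s = (y2 - y1) / (x2 - x1) = (4) / (1) mod 5 = 4
x3 = s^2 - x1 - x2 mod 5 = 4^2 - 2 - 3 = 1
y3 = s (x1 - x3) - y1 mod 5 = 4 * (2 - 1) - 1 = 3

P + Q = (1, 3)


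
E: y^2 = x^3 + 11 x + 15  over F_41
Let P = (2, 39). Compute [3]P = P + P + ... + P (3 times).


k = 3 = 11_2 (binary, LSB first: 11)
Double-and-add from P = (2, 39):
  bit 0 = 1: acc = O + (2, 39) = (2, 39)
  bit 1 = 1: acc = (2, 39) + (6, 25) = (35, 15)

3P = (35, 15)


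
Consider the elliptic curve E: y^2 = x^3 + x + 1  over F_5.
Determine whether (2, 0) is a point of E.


Check whether y^2 = x^3 + 1 x + 1 (mod 5) for (x, y) = (2, 0).
LHS: y^2 = 0^2 mod 5 = 0
RHS: x^3 + 1 x + 1 = 2^3 + 1*2 + 1 mod 5 = 1
LHS != RHS

No, not on the curve


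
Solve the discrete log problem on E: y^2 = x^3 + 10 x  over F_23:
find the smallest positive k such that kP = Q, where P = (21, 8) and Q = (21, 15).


Enumerate multiples of P until we hit Q = (21, 15):
  1P = (21, 8)
  2P = (12, 13)
  3P = (17, 0)
  4P = (12, 10)
  5P = (21, 15)
Match found at i = 5.

k = 5


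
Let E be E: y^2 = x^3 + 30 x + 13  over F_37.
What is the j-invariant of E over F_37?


Delta = -16(4 a^3 + 27 b^2) mod 37 = 4
-1728 * (4 a)^3 = -1728 * (4*30)^3 mod 37 = 27
j = 27 * 4^(-1) mod 37 = 16

j = 16 (mod 37)


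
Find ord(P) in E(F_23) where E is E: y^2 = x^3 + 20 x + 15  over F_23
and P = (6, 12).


Compute successive multiples of P until we hit O:
  1P = (6, 12)
  2P = (19, 3)
  3P = (11, 18)
  4P = (1, 17)
  5P = (17, 22)
  6P = (9, 2)
  7P = (14, 7)
  8P = (21, 6)
  ... (continuing to 17P)
  17P = O

ord(P) = 17


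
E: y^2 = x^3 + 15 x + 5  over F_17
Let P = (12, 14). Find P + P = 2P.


Doubling: s = (3 x1^2 + a) / (2 y1)
s = (3*12^2 + 15) / (2*14) mod 17 = 2
x3 = s^2 - 2 x1 mod 17 = 2^2 - 2*12 = 14
y3 = s (x1 - x3) - y1 mod 17 = 2 * (12 - 14) - 14 = 16

2P = (14, 16)


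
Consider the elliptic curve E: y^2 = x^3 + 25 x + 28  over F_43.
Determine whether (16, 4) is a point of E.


Check whether y^2 = x^3 + 25 x + 28 (mod 43) for (x, y) = (16, 4).
LHS: y^2 = 4^2 mod 43 = 16
RHS: x^3 + 25 x + 28 = 16^3 + 25*16 + 28 mod 43 = 9
LHS != RHS

No, not on the curve


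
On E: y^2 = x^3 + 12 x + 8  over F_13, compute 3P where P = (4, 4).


k = 3 = 11_2 (binary, LSB first: 11)
Double-and-add from P = (4, 4):
  bit 0 = 1: acc = O + (4, 4) = (4, 4)
  bit 1 = 1: acc = (4, 4) + (6, 7) = (2, 12)

3P = (2, 12)


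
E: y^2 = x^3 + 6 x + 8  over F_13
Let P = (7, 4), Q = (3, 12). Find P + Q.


P != Q, so use the chord formula.
s = (y2 - y1) / (x2 - x1) = (8) / (9) mod 13 = 11
x3 = s^2 - x1 - x2 mod 13 = 11^2 - 7 - 3 = 7
y3 = s (x1 - x3) - y1 mod 13 = 11 * (7 - 7) - 4 = 9

P + Q = (7, 9)


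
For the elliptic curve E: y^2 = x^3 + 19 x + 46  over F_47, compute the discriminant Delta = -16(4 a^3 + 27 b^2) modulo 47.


4 a^3 + 27 b^2 = 4*19^3 + 27*46^2 = 27436 + 57132 = 84568
Delta = -16 * (84568) = -1353088
Delta mod 47 = 42

Delta = 42 (mod 47)


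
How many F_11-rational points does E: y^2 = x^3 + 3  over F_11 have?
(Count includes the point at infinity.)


For each x in F_11, count y with y^2 = x^3 + 0 x + 3 mod 11:
  x = 0: RHS = 3, y in [5, 6]  -> 2 point(s)
  x = 1: RHS = 4, y in [2, 9]  -> 2 point(s)
  x = 2: RHS = 0, y in [0]  -> 1 point(s)
  x = 4: RHS = 1, y in [1, 10]  -> 2 point(s)
  x = 7: RHS = 5, y in [4, 7]  -> 2 point(s)
  x = 8: RHS = 9, y in [3, 8]  -> 2 point(s)
Affine points: 11. Add the point at infinity: total = 12.

#E(F_11) = 12


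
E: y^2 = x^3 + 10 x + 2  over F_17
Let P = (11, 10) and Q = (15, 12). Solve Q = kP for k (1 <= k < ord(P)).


Enumerate multiples of P until we hit Q = (15, 12):
  1P = (11, 10)
  2P = (14, 8)
  3P = (0, 11)
  4P = (15, 12)
Match found at i = 4.

k = 4


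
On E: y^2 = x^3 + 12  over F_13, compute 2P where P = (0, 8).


k = 2 = 10_2 (binary, LSB first: 01)
Double-and-add from P = (0, 8):
  bit 0 = 0: acc unchanged = O
  bit 1 = 1: acc = O + (0, 5) = (0, 5)

2P = (0, 5)


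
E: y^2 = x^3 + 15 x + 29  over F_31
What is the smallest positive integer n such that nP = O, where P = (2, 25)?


Compute successive multiples of P until we hit O:
  1P = (2, 25)
  2P = (3, 16)
  3P = (14, 21)
  4P = (22, 23)
  5P = (16, 26)
  6P = (10, 1)
  7P = (28, 22)
  8P = (15, 23)
  ... (continuing to 29P)
  29P = O

ord(P) = 29


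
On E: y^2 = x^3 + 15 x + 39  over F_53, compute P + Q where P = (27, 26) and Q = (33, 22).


P != Q, so use the chord formula.
s = (y2 - y1) / (x2 - x1) = (49) / (6) mod 53 = 17
x3 = s^2 - x1 - x2 mod 53 = 17^2 - 27 - 33 = 17
y3 = s (x1 - x3) - y1 mod 53 = 17 * (27 - 17) - 26 = 38

P + Q = (17, 38)


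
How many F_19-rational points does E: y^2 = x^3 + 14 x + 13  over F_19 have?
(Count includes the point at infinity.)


For each x in F_19, count y with y^2 = x^3 + 14 x + 13 mod 19:
  x = 1: RHS = 9, y in [3, 16]  -> 2 point(s)
  x = 2: RHS = 11, y in [7, 12]  -> 2 point(s)
  x = 3: RHS = 6, y in [5, 14]  -> 2 point(s)
  x = 4: RHS = 0, y in [0]  -> 1 point(s)
  x = 6: RHS = 9, y in [3, 16]  -> 2 point(s)
  x = 7: RHS = 17, y in [6, 13]  -> 2 point(s)
  x = 11: RHS = 16, y in [4, 15]  -> 2 point(s)
  x = 12: RHS = 9, y in [3, 16]  -> 2 point(s)
  x = 13: RHS = 17, y in [6, 13]  -> 2 point(s)
  x = 15: RHS = 7, y in [8, 11]  -> 2 point(s)
  x = 16: RHS = 1, y in [1, 18]  -> 2 point(s)
  x = 18: RHS = 17, y in [6, 13]  -> 2 point(s)
Affine points: 23. Add the point at infinity: total = 24.

#E(F_19) = 24


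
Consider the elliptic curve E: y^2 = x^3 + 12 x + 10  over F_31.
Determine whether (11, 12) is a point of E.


Check whether y^2 = x^3 + 12 x + 10 (mod 31) for (x, y) = (11, 12).
LHS: y^2 = 12^2 mod 31 = 20
RHS: x^3 + 12 x + 10 = 11^3 + 12*11 + 10 mod 31 = 16
LHS != RHS

No, not on the curve


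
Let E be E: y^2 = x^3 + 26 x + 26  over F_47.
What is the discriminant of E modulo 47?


4 a^3 + 27 b^2 = 4*26^3 + 27*26^2 = 70304 + 18252 = 88556
Delta = -16 * (88556) = -1416896
Delta mod 47 = 13

Delta = 13 (mod 47)


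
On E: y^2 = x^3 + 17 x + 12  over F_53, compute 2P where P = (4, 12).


Doubling: s = (3 x1^2 + a) / (2 y1)
s = (3*4^2 + 17) / (2*12) mod 53 = 27
x3 = s^2 - 2 x1 mod 53 = 27^2 - 2*4 = 32
y3 = s (x1 - x3) - y1 mod 53 = 27 * (4 - 32) - 12 = 27

2P = (32, 27)


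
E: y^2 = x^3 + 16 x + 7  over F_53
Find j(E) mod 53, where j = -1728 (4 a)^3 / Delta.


Delta = -16(4 a^3 + 27 b^2) mod 53 = 26
-1728 * (4 a)^3 = -1728 * (4*16)^3 mod 53 = 20
j = 20 * 26^(-1) mod 53 = 13

j = 13 (mod 53)


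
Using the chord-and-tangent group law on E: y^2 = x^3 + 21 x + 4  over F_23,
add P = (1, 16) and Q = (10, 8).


P != Q, so use the chord formula.
s = (y2 - y1) / (x2 - x1) = (15) / (9) mod 23 = 17
x3 = s^2 - x1 - x2 mod 23 = 17^2 - 1 - 10 = 2
y3 = s (x1 - x3) - y1 mod 23 = 17 * (1 - 2) - 16 = 13

P + Q = (2, 13)


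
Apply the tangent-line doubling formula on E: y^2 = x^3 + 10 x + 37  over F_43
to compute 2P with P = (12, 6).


Doubling: s = (3 x1^2 + a) / (2 y1)
s = (3*12^2 + 10) / (2*6) mod 43 = 1
x3 = s^2 - 2 x1 mod 43 = 1^2 - 2*12 = 20
y3 = s (x1 - x3) - y1 mod 43 = 1 * (12 - 20) - 6 = 29

2P = (20, 29)


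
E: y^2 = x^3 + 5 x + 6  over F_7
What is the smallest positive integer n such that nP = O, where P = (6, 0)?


Compute successive multiples of P until we hit O:
  1P = (6, 0)
  2P = O

ord(P) = 2


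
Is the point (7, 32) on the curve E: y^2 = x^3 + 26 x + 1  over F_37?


Check whether y^2 = x^3 + 26 x + 1 (mod 37) for (x, y) = (7, 32).
LHS: y^2 = 32^2 mod 37 = 25
RHS: x^3 + 26 x + 1 = 7^3 + 26*7 + 1 mod 37 = 8
LHS != RHS

No, not on the curve


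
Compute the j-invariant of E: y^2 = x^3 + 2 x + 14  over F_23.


Delta = -16(4 a^3 + 27 b^2) mod 23 = 8
-1728 * (4 a)^3 = -1728 * (4*2)^3 mod 23 = 5
j = 5 * 8^(-1) mod 23 = 15

j = 15 (mod 23)


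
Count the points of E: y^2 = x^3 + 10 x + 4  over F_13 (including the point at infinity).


For each x in F_13, count y with y^2 = x^3 + 10 x + 4 mod 13:
  x = 0: RHS = 4, y in [2, 11]  -> 2 point(s)
  x = 3: RHS = 9, y in [3, 10]  -> 2 point(s)
  x = 4: RHS = 4, y in [2, 11]  -> 2 point(s)
  x = 5: RHS = 10, y in [6, 7]  -> 2 point(s)
  x = 7: RHS = 1, y in [1, 12]  -> 2 point(s)
  x = 9: RHS = 4, y in [2, 11]  -> 2 point(s)
  x = 10: RHS = 12, y in [5, 8]  -> 2 point(s)
Affine points: 14. Add the point at infinity: total = 15.

#E(F_13) = 15


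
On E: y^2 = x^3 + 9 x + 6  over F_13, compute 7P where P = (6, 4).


k = 7 = 111_2 (binary, LSB first: 111)
Double-and-add from P = (6, 4):
  bit 0 = 1: acc = O + (6, 4) = (6, 4)
  bit 1 = 1: acc = (6, 4) + (1, 9) = (7, 10)
  bit 2 = 1: acc = (7, 10) + (10, 11) = (12, 10)

7P = (12, 10)


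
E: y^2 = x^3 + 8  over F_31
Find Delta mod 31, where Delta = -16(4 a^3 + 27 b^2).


4 a^3 + 27 b^2 = 4*0^3 + 27*8^2 = 0 + 1728 = 1728
Delta = -16 * (1728) = -27648
Delta mod 31 = 4

Delta = 4 (mod 31)


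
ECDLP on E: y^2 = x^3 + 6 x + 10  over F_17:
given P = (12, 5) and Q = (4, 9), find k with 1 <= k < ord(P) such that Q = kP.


Enumerate multiples of P until we hit Q = (4, 9):
  1P = (12, 5)
  2P = (2, 8)
  3P = (7, 2)
  4P = (14, 4)
  5P = (4, 8)
  6P = (3, 15)
  7P = (11, 9)
  8P = (10, 4)
  9P = (8, 14)
  10P = (1, 0)
  11P = (8, 3)
  12P = (10, 13)
  13P = (11, 8)
  14P = (3, 2)
  15P = (4, 9)
Match found at i = 15.

k = 15


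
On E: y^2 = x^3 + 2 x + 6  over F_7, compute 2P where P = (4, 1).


Doubling: s = (3 x1^2 + a) / (2 y1)
s = (3*4^2 + 2) / (2*1) mod 7 = 4
x3 = s^2 - 2 x1 mod 7 = 4^2 - 2*4 = 1
y3 = s (x1 - x3) - y1 mod 7 = 4 * (4 - 1) - 1 = 4

2P = (1, 4)


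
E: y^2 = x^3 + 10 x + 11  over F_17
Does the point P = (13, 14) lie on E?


Check whether y^2 = x^3 + 10 x + 11 (mod 17) for (x, y) = (13, 14).
LHS: y^2 = 14^2 mod 17 = 9
RHS: x^3 + 10 x + 11 = 13^3 + 10*13 + 11 mod 17 = 9
LHS = RHS

Yes, on the curve


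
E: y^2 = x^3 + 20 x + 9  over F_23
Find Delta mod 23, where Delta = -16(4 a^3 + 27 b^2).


4 a^3 + 27 b^2 = 4*20^3 + 27*9^2 = 32000 + 2187 = 34187
Delta = -16 * (34187) = -546992
Delta mod 23 = 17

Delta = 17 (mod 23)


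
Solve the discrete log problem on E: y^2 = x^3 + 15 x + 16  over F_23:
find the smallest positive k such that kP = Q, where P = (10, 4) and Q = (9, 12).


Enumerate multiples of P until we hit Q = (9, 12):
  1P = (10, 4)
  2P = (7, 2)
  3P = (9, 12)
Match found at i = 3.

k = 3


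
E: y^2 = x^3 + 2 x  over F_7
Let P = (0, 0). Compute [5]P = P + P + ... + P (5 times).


k = 5 = 101_2 (binary, LSB first: 101)
Double-and-add from P = (0, 0):
  bit 0 = 1: acc = O + (0, 0) = (0, 0)
  bit 1 = 0: acc unchanged = (0, 0)
  bit 2 = 1: acc = (0, 0) + O = (0, 0)

5P = (0, 0)


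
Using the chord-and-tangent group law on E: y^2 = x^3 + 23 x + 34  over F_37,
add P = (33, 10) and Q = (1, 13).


P != Q, so use the chord formula.
s = (y2 - y1) / (x2 - x1) = (3) / (5) mod 37 = 8
x3 = s^2 - x1 - x2 mod 37 = 8^2 - 33 - 1 = 30
y3 = s (x1 - x3) - y1 mod 37 = 8 * (33 - 30) - 10 = 14

P + Q = (30, 14)


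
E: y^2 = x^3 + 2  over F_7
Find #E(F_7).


For each x in F_7, count y with y^2 = x^3 + 0 x + 2 mod 7:
  x = 0: RHS = 2, y in [3, 4]  -> 2 point(s)
  x = 3: RHS = 1, y in [1, 6]  -> 2 point(s)
  x = 5: RHS = 1, y in [1, 6]  -> 2 point(s)
  x = 6: RHS = 1, y in [1, 6]  -> 2 point(s)
Affine points: 8. Add the point at infinity: total = 9.

#E(F_7) = 9


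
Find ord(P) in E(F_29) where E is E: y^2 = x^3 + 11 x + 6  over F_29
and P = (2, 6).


Compute successive multiples of P until we hit O:
  1P = (2, 6)
  2P = (18, 2)
  3P = (0, 8)
  4P = (28, 20)
  5P = (24, 0)
  6P = (28, 9)
  7P = (0, 21)
  8P = (18, 27)
  ... (continuing to 10P)
  10P = O

ord(P) = 10


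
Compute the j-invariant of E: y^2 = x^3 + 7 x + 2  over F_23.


Delta = -16(4 a^3 + 27 b^2) mod 23 = 10
-1728 * (4 a)^3 = -1728 * (4*7)^3 mod 23 = 16
j = 16 * 10^(-1) mod 23 = 20

j = 20 (mod 23)


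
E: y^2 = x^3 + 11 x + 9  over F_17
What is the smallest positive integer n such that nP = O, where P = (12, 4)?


Compute successive multiples of P until we hit O:
  1P = (12, 4)
  2P = (14, 0)
  3P = (12, 13)
  4P = O

ord(P) = 4


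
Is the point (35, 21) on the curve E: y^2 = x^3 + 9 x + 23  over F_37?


Check whether y^2 = x^3 + 9 x + 23 (mod 37) for (x, y) = (35, 21).
LHS: y^2 = 21^2 mod 37 = 34
RHS: x^3 + 9 x + 23 = 35^3 + 9*35 + 23 mod 37 = 34
LHS = RHS

Yes, on the curve


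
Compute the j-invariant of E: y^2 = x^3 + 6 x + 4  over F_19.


Delta = -16(4 a^3 + 27 b^2) mod 19 = 12
-1728 * (4 a)^3 = -1728 * (4*6)^3 mod 19 = 11
j = 11 * 12^(-1) mod 19 = 12

j = 12 (mod 19)


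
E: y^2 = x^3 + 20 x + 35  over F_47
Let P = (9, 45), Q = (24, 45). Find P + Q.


P != Q, so use the chord formula.
s = (y2 - y1) / (x2 - x1) = (0) / (15) mod 47 = 0
x3 = s^2 - x1 - x2 mod 47 = 0^2 - 9 - 24 = 14
y3 = s (x1 - x3) - y1 mod 47 = 0 * (9 - 14) - 45 = 2

P + Q = (14, 2)


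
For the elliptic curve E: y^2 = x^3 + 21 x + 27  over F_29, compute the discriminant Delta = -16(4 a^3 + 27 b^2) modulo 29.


4 a^3 + 27 b^2 = 4*21^3 + 27*27^2 = 37044 + 19683 = 56727
Delta = -16 * (56727) = -907632
Delta mod 29 = 10

Delta = 10 (mod 29)


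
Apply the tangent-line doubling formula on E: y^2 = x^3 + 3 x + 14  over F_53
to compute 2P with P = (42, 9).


Doubling: s = (3 x1^2 + a) / (2 y1)
s = (3*42^2 + 3) / (2*9) mod 53 = 38
x3 = s^2 - 2 x1 mod 53 = 38^2 - 2*42 = 35
y3 = s (x1 - x3) - y1 mod 53 = 38 * (42 - 35) - 9 = 45

2P = (35, 45)


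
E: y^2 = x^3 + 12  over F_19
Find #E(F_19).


For each x in F_19, count y with y^2 = x^3 + 0 x + 12 mod 19:
  x = 2: RHS = 1, y in [1, 18]  -> 2 point(s)
  x = 3: RHS = 1, y in [1, 18]  -> 2 point(s)
  x = 4: RHS = 0, y in [0]  -> 1 point(s)
  x = 5: RHS = 4, y in [2, 17]  -> 2 point(s)
  x = 6: RHS = 0, y in [0]  -> 1 point(s)
  x = 8: RHS = 11, y in [7, 12]  -> 2 point(s)
  x = 9: RHS = 0, y in [0]  -> 1 point(s)
  x = 10: RHS = 5, y in [9, 10]  -> 2 point(s)
  x = 12: RHS = 11, y in [7, 12]  -> 2 point(s)
  x = 13: RHS = 5, y in [9, 10]  -> 2 point(s)
  x = 14: RHS = 1, y in [1, 18]  -> 2 point(s)
  x = 15: RHS = 5, y in [9, 10]  -> 2 point(s)
  x = 16: RHS = 4, y in [2, 17]  -> 2 point(s)
  x = 17: RHS = 4, y in [2, 17]  -> 2 point(s)
  x = 18: RHS = 11, y in [7, 12]  -> 2 point(s)
Affine points: 27. Add the point at infinity: total = 28.

#E(F_19) = 28


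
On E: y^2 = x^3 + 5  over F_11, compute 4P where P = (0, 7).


k = 4 = 100_2 (binary, LSB first: 001)
Double-and-add from P = (0, 7):
  bit 0 = 0: acc unchanged = O
  bit 1 = 0: acc unchanged = O
  bit 2 = 1: acc = O + (0, 7) = (0, 7)

4P = (0, 7)


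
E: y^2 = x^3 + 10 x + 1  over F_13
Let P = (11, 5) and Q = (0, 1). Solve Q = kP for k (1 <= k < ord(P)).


Enumerate multiples of P until we hit Q = (0, 1):
  1P = (11, 5)
  2P = (0, 1)
Match found at i = 2.

k = 2


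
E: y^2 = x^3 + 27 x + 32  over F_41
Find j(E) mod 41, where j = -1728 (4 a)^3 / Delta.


Delta = -16(4 a^3 + 27 b^2) mod 41 = 35
-1728 * (4 a)^3 = -1728 * (4*27)^3 mod 41 = 37
j = 37 * 35^(-1) mod 41 = 28

j = 28 (mod 41)


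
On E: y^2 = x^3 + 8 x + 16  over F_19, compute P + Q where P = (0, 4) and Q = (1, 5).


P != Q, so use the chord formula.
s = (y2 - y1) / (x2 - x1) = (1) / (1) mod 19 = 1
x3 = s^2 - x1 - x2 mod 19 = 1^2 - 0 - 1 = 0
y3 = s (x1 - x3) - y1 mod 19 = 1 * (0 - 0) - 4 = 15

P + Q = (0, 15)


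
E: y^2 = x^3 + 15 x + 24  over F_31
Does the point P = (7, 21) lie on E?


Check whether y^2 = x^3 + 15 x + 24 (mod 31) for (x, y) = (7, 21).
LHS: y^2 = 21^2 mod 31 = 7
RHS: x^3 + 15 x + 24 = 7^3 + 15*7 + 24 mod 31 = 7
LHS = RHS

Yes, on the curve


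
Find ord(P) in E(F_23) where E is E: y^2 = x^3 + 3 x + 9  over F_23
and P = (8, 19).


Compute successive multiples of P until we hit O:
  1P = (8, 19)
  2P = (15, 5)
  3P = (4, 19)
  4P = (11, 4)
  5P = (6, 17)
  6P = (10, 2)
  7P = (14, 9)
  8P = (14, 14)
  ... (continuing to 15P)
  15P = O

ord(P) = 15


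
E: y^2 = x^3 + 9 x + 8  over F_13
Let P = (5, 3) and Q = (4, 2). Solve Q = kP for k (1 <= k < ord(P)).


Enumerate multiples of P until we hit Q = (4, 2):
  1P = (5, 3)
  2P = (4, 11)
  3P = (3, 7)
  4P = (9, 5)
  5P = (9, 8)
  6P = (3, 6)
  7P = (4, 2)
Match found at i = 7.

k = 7


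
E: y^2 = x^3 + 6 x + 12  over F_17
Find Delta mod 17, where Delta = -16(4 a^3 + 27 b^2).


4 a^3 + 27 b^2 = 4*6^3 + 27*12^2 = 864 + 3888 = 4752
Delta = -16 * (4752) = -76032
Delta mod 17 = 9

Delta = 9 (mod 17)


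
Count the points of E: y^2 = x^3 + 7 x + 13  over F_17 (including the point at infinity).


For each x in F_17, count y with y^2 = x^3 + 7 x + 13 mod 17:
  x = 0: RHS = 13, y in [8, 9]  -> 2 point(s)
  x = 1: RHS = 4, y in [2, 15]  -> 2 point(s)
  x = 2: RHS = 1, y in [1, 16]  -> 2 point(s)
  x = 6: RHS = 16, y in [4, 13]  -> 2 point(s)
  x = 14: RHS = 16, y in [4, 13]  -> 2 point(s)
  x = 15: RHS = 8, y in [5, 12]  -> 2 point(s)
Affine points: 12. Add the point at infinity: total = 13.

#E(F_17) = 13


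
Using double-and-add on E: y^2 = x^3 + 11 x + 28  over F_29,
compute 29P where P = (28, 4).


k = 29 = 11101_2 (binary, LSB first: 10111)
Double-and-add from P = (28, 4):
  bit 0 = 1: acc = O + (28, 4) = (28, 4)
  bit 1 = 0: acc unchanged = (28, 4)
  bit 2 = 1: acc = (28, 4) + (7, 19) = (17, 13)
  bit 3 = 1: acc = (17, 13) + (11, 1) = (5, 11)
  bit 4 = 1: acc = (5, 11) + (2, 0) = (0, 17)

29P = (0, 17)


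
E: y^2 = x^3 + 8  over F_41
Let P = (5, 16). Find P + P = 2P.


Doubling: s = (3 x1^2 + a) / (2 y1)
s = (3*5^2 + 0) / (2*16) mod 41 = 19
x3 = s^2 - 2 x1 mod 41 = 19^2 - 2*5 = 23
y3 = s (x1 - x3) - y1 mod 41 = 19 * (5 - 23) - 16 = 11

2P = (23, 11)


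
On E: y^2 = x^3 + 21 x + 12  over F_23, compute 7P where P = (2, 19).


k = 7 = 111_2 (binary, LSB first: 111)
Double-and-add from P = (2, 19):
  bit 0 = 1: acc = O + (2, 19) = (2, 19)
  bit 1 = 1: acc = (2, 19) + (22, 6) = (5, 14)
  bit 2 = 1: acc = (5, 14) + (6, 3) = (18, 14)

7P = (18, 14)


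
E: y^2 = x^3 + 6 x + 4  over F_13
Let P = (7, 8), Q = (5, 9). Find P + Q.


P != Q, so use the chord formula.
s = (y2 - y1) / (x2 - x1) = (1) / (11) mod 13 = 6
x3 = s^2 - x1 - x2 mod 13 = 6^2 - 7 - 5 = 11
y3 = s (x1 - x3) - y1 mod 13 = 6 * (7 - 11) - 8 = 7

P + Q = (11, 7)


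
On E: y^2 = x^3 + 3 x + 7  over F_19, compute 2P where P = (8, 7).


Doubling: s = (3 x1^2 + a) / (2 y1)
s = (3*8^2 + 3) / (2*7) mod 19 = 18
x3 = s^2 - 2 x1 mod 19 = 18^2 - 2*8 = 4
y3 = s (x1 - x3) - y1 mod 19 = 18 * (8 - 4) - 7 = 8

2P = (4, 8)


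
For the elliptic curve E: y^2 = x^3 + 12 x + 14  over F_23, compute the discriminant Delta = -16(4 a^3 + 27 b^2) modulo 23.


4 a^3 + 27 b^2 = 4*12^3 + 27*14^2 = 6912 + 5292 = 12204
Delta = -16 * (12204) = -195264
Delta mod 23 = 6

Delta = 6 (mod 23)


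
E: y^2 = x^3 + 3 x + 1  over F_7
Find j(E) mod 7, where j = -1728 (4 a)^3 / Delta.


Delta = -16(4 a^3 + 27 b^2) mod 7 = 3
-1728 * (4 a)^3 = -1728 * (4*3)^3 mod 7 = 6
j = 6 * 3^(-1) mod 7 = 2

j = 2 (mod 7)


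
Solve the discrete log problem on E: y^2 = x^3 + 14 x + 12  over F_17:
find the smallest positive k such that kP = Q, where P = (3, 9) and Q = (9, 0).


Enumerate multiples of P until we hit Q = (9, 0):
  1P = (3, 9)
  2P = (9, 0)
Match found at i = 2.

k = 2


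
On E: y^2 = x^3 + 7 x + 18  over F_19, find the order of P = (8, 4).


Compute successive multiples of P until we hit O:
  1P = (8, 4)
  2P = (1, 11)
  3P = (11, 18)
  4P = (7, 7)
  5P = (13, 11)
  6P = (3, 3)
  7P = (5, 8)
  8P = (12, 14)
  ... (continuing to 19P)
  19P = O

ord(P) = 19


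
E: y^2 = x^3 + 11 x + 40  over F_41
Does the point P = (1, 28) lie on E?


Check whether y^2 = x^3 + 11 x + 40 (mod 41) for (x, y) = (1, 28).
LHS: y^2 = 28^2 mod 41 = 5
RHS: x^3 + 11 x + 40 = 1^3 + 11*1 + 40 mod 41 = 11
LHS != RHS

No, not on the curve


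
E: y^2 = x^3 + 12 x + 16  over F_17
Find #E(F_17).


For each x in F_17, count y with y^2 = x^3 + 12 x + 16 mod 17:
  x = 0: RHS = 16, y in [4, 13]  -> 2 point(s)
  x = 4: RHS = 9, y in [3, 14]  -> 2 point(s)
  x = 6: RHS = 15, y in [7, 10]  -> 2 point(s)
  x = 7: RHS = 1, y in [1, 16]  -> 2 point(s)
  x = 11: RHS = 0, y in [0]  -> 1 point(s)
  x = 12: RHS = 1, y in [1, 16]  -> 2 point(s)
  x = 14: RHS = 4, y in [2, 15]  -> 2 point(s)
  x = 15: RHS = 1, y in [1, 16]  -> 2 point(s)
Affine points: 15. Add the point at infinity: total = 16.

#E(F_17) = 16


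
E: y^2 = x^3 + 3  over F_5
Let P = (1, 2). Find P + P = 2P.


Doubling: s = (3 x1^2 + a) / (2 y1)
s = (3*1^2 + 0) / (2*2) mod 5 = 2
x3 = s^2 - 2 x1 mod 5 = 2^2 - 2*1 = 2
y3 = s (x1 - x3) - y1 mod 5 = 2 * (1 - 2) - 2 = 1

2P = (2, 1)


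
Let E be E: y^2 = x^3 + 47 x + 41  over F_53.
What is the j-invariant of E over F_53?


Delta = -16(4 a^3 + 27 b^2) mod 53 = 5
-1728 * (4 a)^3 = -1728 * (4*47)^3 mod 53 = 30
j = 30 * 5^(-1) mod 53 = 6

j = 6 (mod 53)


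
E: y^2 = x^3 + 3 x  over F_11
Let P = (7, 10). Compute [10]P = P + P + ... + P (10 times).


k = 10 = 1010_2 (binary, LSB first: 0101)
Double-and-add from P = (7, 10):
  bit 0 = 0: acc unchanged = O
  bit 1 = 1: acc = O + (1, 2) = (1, 2)
  bit 2 = 0: acc unchanged = (1, 2)
  bit 3 = 1: acc = (1, 2) + (3, 5) = (1, 9)

10P = (1, 9)


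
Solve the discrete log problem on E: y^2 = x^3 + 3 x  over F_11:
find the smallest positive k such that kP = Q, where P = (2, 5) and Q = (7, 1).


Enumerate multiples of P until we hit Q = (7, 1):
  1P = (2, 5)
  2P = (1, 2)
  3P = (6, 5)
  4P = (3, 6)
  5P = (7, 1)
Match found at i = 5.

k = 5


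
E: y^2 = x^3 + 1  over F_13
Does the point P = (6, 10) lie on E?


Check whether y^2 = x^3 + 0 x + 1 (mod 13) for (x, y) = (6, 10).
LHS: y^2 = 10^2 mod 13 = 9
RHS: x^3 + 0 x + 1 = 6^3 + 0*6 + 1 mod 13 = 9
LHS = RHS

Yes, on the curve


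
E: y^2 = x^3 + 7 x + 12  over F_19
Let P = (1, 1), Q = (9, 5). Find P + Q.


P != Q, so use the chord formula.
s = (y2 - y1) / (x2 - x1) = (4) / (8) mod 19 = 10
x3 = s^2 - x1 - x2 mod 19 = 10^2 - 1 - 9 = 14
y3 = s (x1 - x3) - y1 mod 19 = 10 * (1 - 14) - 1 = 2

P + Q = (14, 2)


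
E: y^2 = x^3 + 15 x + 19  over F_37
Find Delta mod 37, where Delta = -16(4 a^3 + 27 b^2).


4 a^3 + 27 b^2 = 4*15^3 + 27*19^2 = 13500 + 9747 = 23247
Delta = -16 * (23247) = -371952
Delta mod 37 = 9

Delta = 9 (mod 37)


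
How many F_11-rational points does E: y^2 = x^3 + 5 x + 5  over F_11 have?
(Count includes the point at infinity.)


For each x in F_11, count y with y^2 = x^3 + 5 x + 5 mod 11:
  x = 0: RHS = 5, y in [4, 7]  -> 2 point(s)
  x = 1: RHS = 0, y in [0]  -> 1 point(s)
  x = 2: RHS = 1, y in [1, 10]  -> 2 point(s)
  x = 3: RHS = 3, y in [5, 6]  -> 2 point(s)
  x = 4: RHS = 1, y in [1, 10]  -> 2 point(s)
  x = 5: RHS = 1, y in [1, 10]  -> 2 point(s)
  x = 6: RHS = 9, y in [3, 8]  -> 2 point(s)
  x = 7: RHS = 9, y in [3, 8]  -> 2 point(s)
  x = 9: RHS = 9, y in [3, 8]  -> 2 point(s)
Affine points: 17. Add the point at infinity: total = 18.

#E(F_11) = 18
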